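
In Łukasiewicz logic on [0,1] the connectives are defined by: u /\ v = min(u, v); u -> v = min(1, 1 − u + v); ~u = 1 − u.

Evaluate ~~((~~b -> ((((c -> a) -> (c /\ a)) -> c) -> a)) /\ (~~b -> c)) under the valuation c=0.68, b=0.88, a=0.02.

~b: Łukasiewicz ¬ gives 1 − 0.88 = 0.12
~~b: Łukasiewicz ¬ gives 1 − 0.12 = 0.88
(c -> a): min(1, 1 − 0.68 + 0.02) = 0.34
(c /\ a) = min(0.68, 0.02) = 0.02
((c -> a) -> (c /\ a)): min(1, 1 − 0.34 + 0.02) = 0.68
(((c -> a) -> (c /\ a)) -> c): min(1, 1 − 0.68 + 0.68) = 1
((((c -> a) -> (c /\ a)) -> c) -> a): min(1, 1 − 1 + 0.02) = 0.02
(~~b -> ((((c -> a) -> (c /\ a)) -> c) -> a)): min(1, 1 − 0.88 + 0.02) = 0.14
~b: Łukasiewicz ¬ gives 1 − 0.88 = 0.12
~~b: Łukasiewicz ¬ gives 1 − 0.12 = 0.88
(~~b -> c): min(1, 1 − 0.88 + 0.68) = 0.8
((~~b -> ((((c -> a) -> (c /\ a)) -> c) -> a)) /\ (~~b -> c)) = min(0.14, 0.8) = 0.14
~((~~b -> ((((c -> a) -> (c /\ a)) -> c) -> a)) /\ (~~b -> c)): Łukasiewicz ¬ gives 1 − 0.14 = 0.86
~~((~~b -> ((((c -> a) -> (c /\ a)) -> c) -> a)) /\ (~~b -> c)): Łukasiewicz ¬ gives 1 − 0.86 = 0.14

0.14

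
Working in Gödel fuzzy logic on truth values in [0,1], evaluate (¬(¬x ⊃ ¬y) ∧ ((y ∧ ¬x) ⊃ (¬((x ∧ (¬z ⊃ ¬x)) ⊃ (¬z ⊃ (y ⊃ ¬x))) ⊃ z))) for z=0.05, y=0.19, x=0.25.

0.00

¬x: Gödel ¬ of 0.25 = 0 (operand ≠ 0)
¬y: Gödel ¬ of 0.19 = 0 (operand ≠ 0)
(¬x ⊃ ¬y): 0 ≤ 0, so result = 1
¬(¬x ⊃ ¬y): Gödel ¬ of 1 = 0 (operand ≠ 0)
¬x: Gödel ¬ of 0.25 = 0 (operand ≠ 0)
(y ∧ ¬x) = min(0.19, 0) = 0
¬z: Gödel ¬ of 0.05 = 0 (operand ≠ 0)
¬x: Gödel ¬ of 0.25 = 0 (operand ≠ 0)
(¬z ⊃ ¬x): 0 ≤ 0, so result = 1
(x ∧ (¬z ⊃ ¬x)) = min(0.25, 1) = 0.25
¬z: Gödel ¬ of 0.05 = 0 (operand ≠ 0)
¬x: Gödel ¬ of 0.25 = 0 (operand ≠ 0)
(y ⊃ ¬x): 0.19 > 0, so result = 0
(¬z ⊃ (y ⊃ ¬x)): 0 ≤ 0, so result = 1
((x ∧ (¬z ⊃ ¬x)) ⊃ (¬z ⊃ (y ⊃ ¬x))): 0.25 ≤ 1, so result = 1
¬((x ∧ (¬z ⊃ ¬x)) ⊃ (¬z ⊃ (y ⊃ ¬x))): Gödel ¬ of 1 = 0 (operand ≠ 0)
(¬((x ∧ (¬z ⊃ ¬x)) ⊃ (¬z ⊃ (y ⊃ ¬x))) ⊃ z): 0 ≤ 0.05, so result = 1
((y ∧ ¬x) ⊃ (¬((x ∧ (¬z ⊃ ¬x)) ⊃ (¬z ⊃ (y ⊃ ¬x))) ⊃ z)): 0 ≤ 1, so result = 1
(¬(¬x ⊃ ¬y) ∧ ((y ∧ ¬x) ⊃ (¬((x ∧ (¬z ⊃ ¬x)) ⊃ (¬z ⊃ (y ⊃ ¬x))) ⊃ z))) = min(0, 1) = 0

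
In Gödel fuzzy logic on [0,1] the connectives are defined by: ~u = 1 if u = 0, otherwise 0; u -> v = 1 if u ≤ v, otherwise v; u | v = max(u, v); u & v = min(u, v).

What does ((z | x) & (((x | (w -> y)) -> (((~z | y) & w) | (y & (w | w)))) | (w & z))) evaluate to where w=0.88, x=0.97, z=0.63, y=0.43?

(z | x) = max(0.63, 0.97) = 0.97
(w -> y): 0.88 > 0.43, so result = 0.43
(x | (w -> y)) = max(0.97, 0.43) = 0.97
~z: Gödel ¬ of 0.63 = 0 (operand ≠ 0)
(~z | y) = max(0, 0.43) = 0.43
((~z | y) & w) = min(0.43, 0.88) = 0.43
(w | w) = max(0.88, 0.88) = 0.88
(y & (w | w)) = min(0.43, 0.88) = 0.43
(((~z | y) & w) | (y & (w | w))) = max(0.43, 0.43) = 0.43
((x | (w -> y)) -> (((~z | y) & w) | (y & (w | w)))): 0.97 > 0.43, so result = 0.43
(w & z) = min(0.88, 0.63) = 0.63
(((x | (w -> y)) -> (((~z | y) & w) | (y & (w | w)))) | (w & z)) = max(0.43, 0.63) = 0.63
((z | x) & (((x | (w -> y)) -> (((~z | y) & w) | (y & (w | w)))) | (w & z))) = min(0.97, 0.63) = 0.63

0.63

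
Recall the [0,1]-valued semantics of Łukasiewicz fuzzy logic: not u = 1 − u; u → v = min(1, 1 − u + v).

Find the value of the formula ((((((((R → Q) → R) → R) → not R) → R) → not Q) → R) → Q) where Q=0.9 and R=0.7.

0.90

(R → Q): min(1, 1 − 0.7 + 0.9) = 1
((R → Q) → R): min(1, 1 − 1 + 0.7) = 0.7
(((R → Q) → R) → R): min(1, 1 − 0.7 + 0.7) = 1
not R: Łukasiewicz ¬ gives 1 − 0.7 = 0.3
((((R → Q) → R) → R) → not R): min(1, 1 − 1 + 0.3) = 0.3
(((((R → Q) → R) → R) → not R) → R): min(1, 1 − 0.3 + 0.7) = 1
not Q: Łukasiewicz ¬ gives 1 − 0.9 = 0.1
((((((R → Q) → R) → R) → not R) → R) → not Q): min(1, 1 − 1 + 0.1) = 0.1
(((((((R → Q) → R) → R) → not R) → R) → not Q) → R): min(1, 1 − 0.1 + 0.7) = 1
((((((((R → Q) → R) → R) → not R) → R) → not Q) → R) → Q): min(1, 1 − 1 + 0.9) = 0.9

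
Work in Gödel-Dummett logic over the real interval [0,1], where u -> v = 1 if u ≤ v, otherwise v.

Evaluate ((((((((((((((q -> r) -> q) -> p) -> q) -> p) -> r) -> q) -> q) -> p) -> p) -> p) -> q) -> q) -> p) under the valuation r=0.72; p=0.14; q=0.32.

0.14

(q -> r): 0.32 ≤ 0.72, so result = 1
((q -> r) -> q): 1 > 0.32, so result = 0.32
(((q -> r) -> q) -> p): 0.32 > 0.14, so result = 0.14
((((q -> r) -> q) -> p) -> q): 0.14 ≤ 0.32, so result = 1
(((((q -> r) -> q) -> p) -> q) -> p): 1 > 0.14, so result = 0.14
((((((q -> r) -> q) -> p) -> q) -> p) -> r): 0.14 ≤ 0.72, so result = 1
(((((((q -> r) -> q) -> p) -> q) -> p) -> r) -> q): 1 > 0.32, so result = 0.32
((((((((q -> r) -> q) -> p) -> q) -> p) -> r) -> q) -> q): 0.32 ≤ 0.32, so result = 1
(((((((((q -> r) -> q) -> p) -> q) -> p) -> r) -> q) -> q) -> p): 1 > 0.14, so result = 0.14
((((((((((q -> r) -> q) -> p) -> q) -> p) -> r) -> q) -> q) -> p) -> p): 0.14 ≤ 0.14, so result = 1
(((((((((((q -> r) -> q) -> p) -> q) -> p) -> r) -> q) -> q) -> p) -> p) -> p): 1 > 0.14, so result = 0.14
((((((((((((q -> r) -> q) -> p) -> q) -> p) -> r) -> q) -> q) -> p) -> p) -> p) -> q): 0.14 ≤ 0.32, so result = 1
(((((((((((((q -> r) -> q) -> p) -> q) -> p) -> r) -> q) -> q) -> p) -> p) -> p) -> q) -> q): 1 > 0.32, so result = 0.32
((((((((((((((q -> r) -> q) -> p) -> q) -> p) -> r) -> q) -> q) -> p) -> p) -> p) -> q) -> q) -> p): 0.32 > 0.14, so result = 0.14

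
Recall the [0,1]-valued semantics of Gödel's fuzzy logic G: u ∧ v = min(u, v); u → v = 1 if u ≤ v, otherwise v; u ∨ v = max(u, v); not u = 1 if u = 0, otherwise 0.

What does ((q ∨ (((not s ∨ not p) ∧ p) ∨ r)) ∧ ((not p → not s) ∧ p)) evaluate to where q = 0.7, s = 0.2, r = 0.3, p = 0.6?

not s: Gödel ¬ of 0.2 = 0 (operand ≠ 0)
not p: Gödel ¬ of 0.6 = 0 (operand ≠ 0)
(not s ∨ not p) = max(0, 0) = 0
((not s ∨ not p) ∧ p) = min(0, 0.6) = 0
(((not s ∨ not p) ∧ p) ∨ r) = max(0, 0.3) = 0.3
(q ∨ (((not s ∨ not p) ∧ p) ∨ r)) = max(0.7, 0.3) = 0.7
not p: Gödel ¬ of 0.6 = 0 (operand ≠ 0)
not s: Gödel ¬ of 0.2 = 0 (operand ≠ 0)
(not p → not s): 0 ≤ 0, so result = 1
((not p → not s) ∧ p) = min(1, 0.6) = 0.6
((q ∨ (((not s ∨ not p) ∧ p) ∨ r)) ∧ ((not p → not s) ∧ p)) = min(0.7, 0.6) = 0.6

0.60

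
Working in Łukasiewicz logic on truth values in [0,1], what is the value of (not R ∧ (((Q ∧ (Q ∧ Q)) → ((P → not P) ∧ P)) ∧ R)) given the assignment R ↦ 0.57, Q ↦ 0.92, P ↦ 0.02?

not R: Łukasiewicz ¬ gives 1 − 0.57 = 0.43
(Q ∧ Q) = min(0.92, 0.92) = 0.92
(Q ∧ (Q ∧ Q)) = min(0.92, 0.92) = 0.92
not P: Łukasiewicz ¬ gives 1 − 0.02 = 0.98
(P → not P): min(1, 1 − 0.02 + 0.98) = 1
((P → not P) ∧ P) = min(1, 0.02) = 0.02
((Q ∧ (Q ∧ Q)) → ((P → not P) ∧ P)): min(1, 1 − 0.92 + 0.02) = 0.1
(((Q ∧ (Q ∧ Q)) → ((P → not P) ∧ P)) ∧ R) = min(0.1, 0.57) = 0.1
(not R ∧ (((Q ∧ (Q ∧ Q)) → ((P → not P) ∧ P)) ∧ R)) = min(0.43, 0.1) = 0.1

0.10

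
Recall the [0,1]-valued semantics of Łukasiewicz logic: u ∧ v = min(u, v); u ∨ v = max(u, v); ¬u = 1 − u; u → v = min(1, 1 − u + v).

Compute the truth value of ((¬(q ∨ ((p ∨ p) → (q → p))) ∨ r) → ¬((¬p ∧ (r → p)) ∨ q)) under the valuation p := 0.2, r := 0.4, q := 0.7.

0.80

(p ∨ p) = max(0.2, 0.2) = 0.2
(q → p): min(1, 1 − 0.7 + 0.2) = 0.5
((p ∨ p) → (q → p)): min(1, 1 − 0.2 + 0.5) = 1
(q ∨ ((p ∨ p) → (q → p))) = max(0.7, 1) = 1
¬(q ∨ ((p ∨ p) → (q → p))): Łukasiewicz ¬ gives 1 − 1 = 0
(¬(q ∨ ((p ∨ p) → (q → p))) ∨ r) = max(0, 0.4) = 0.4
¬p: Łukasiewicz ¬ gives 1 − 0.2 = 0.8
(r → p): min(1, 1 − 0.4 + 0.2) = 0.8
(¬p ∧ (r → p)) = min(0.8, 0.8) = 0.8
((¬p ∧ (r → p)) ∨ q) = max(0.8, 0.7) = 0.8
¬((¬p ∧ (r → p)) ∨ q): Łukasiewicz ¬ gives 1 − 0.8 = 0.2
((¬(q ∨ ((p ∨ p) → (q → p))) ∨ r) → ¬((¬p ∧ (r → p)) ∨ q)): min(1, 1 − 0.4 + 0.2) = 0.8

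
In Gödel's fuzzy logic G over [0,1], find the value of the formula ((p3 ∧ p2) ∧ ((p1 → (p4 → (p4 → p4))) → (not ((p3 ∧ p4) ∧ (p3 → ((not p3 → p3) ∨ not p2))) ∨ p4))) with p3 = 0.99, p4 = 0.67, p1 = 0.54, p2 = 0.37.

0.37

(p3 ∧ p2) = min(0.99, 0.37) = 0.37
(p4 → p4): 0.67 ≤ 0.67, so result = 1
(p4 → (p4 → p4)): 0.67 ≤ 1, so result = 1
(p1 → (p4 → (p4 → p4))): 0.54 ≤ 1, so result = 1
(p3 ∧ p4) = min(0.99, 0.67) = 0.67
not p3: Gödel ¬ of 0.99 = 0 (operand ≠ 0)
(not p3 → p3): 0 ≤ 0.99, so result = 1
not p2: Gödel ¬ of 0.37 = 0 (operand ≠ 0)
((not p3 → p3) ∨ not p2) = max(1, 0) = 1
(p3 → ((not p3 → p3) ∨ not p2)): 0.99 ≤ 1, so result = 1
((p3 ∧ p4) ∧ (p3 → ((not p3 → p3) ∨ not p2))) = min(0.67, 1) = 0.67
not ((p3 ∧ p4) ∧ (p3 → ((not p3 → p3) ∨ not p2))): Gödel ¬ of 0.67 = 0 (operand ≠ 0)
(not ((p3 ∧ p4) ∧ (p3 → ((not p3 → p3) ∨ not p2))) ∨ p4) = max(0, 0.67) = 0.67
((p1 → (p4 → (p4 → p4))) → (not ((p3 ∧ p4) ∧ (p3 → ((not p3 → p3) ∨ not p2))) ∨ p4)): 1 > 0.67, so result = 0.67
((p3 ∧ p2) ∧ ((p1 → (p4 → (p4 → p4))) → (not ((p3 ∧ p4) ∧ (p3 → ((not p3 → p3) ∨ not p2))) ∨ p4))) = min(0.37, 0.67) = 0.37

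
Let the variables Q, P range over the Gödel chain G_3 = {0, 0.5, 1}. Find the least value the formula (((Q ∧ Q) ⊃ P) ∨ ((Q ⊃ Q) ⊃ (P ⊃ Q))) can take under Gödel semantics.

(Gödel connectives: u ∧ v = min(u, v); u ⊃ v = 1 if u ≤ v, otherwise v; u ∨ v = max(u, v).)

1.00

Every assignment gives 1. For instance at Q = 0, P = 0:
  (Q ∧ Q) = min(0, 0) = 0
  ((Q ∧ Q) ⊃ P): 0 ≤ 0, so result = 1
  (Q ⊃ Q): 0 ≤ 0, so result = 1
  (P ⊃ Q): 0 ≤ 0, so result = 1
  ((Q ⊃ Q) ⊃ (P ⊃ Q)): 1 ≤ 1, so result = 1
  (((Q ∧ Q) ⊃ P) ∨ ((Q ⊃ Q) ⊃ (P ⊃ Q))) = max(1, 1) = 1
All 9 assignments give value 1 — the formula is a G_3-tautology.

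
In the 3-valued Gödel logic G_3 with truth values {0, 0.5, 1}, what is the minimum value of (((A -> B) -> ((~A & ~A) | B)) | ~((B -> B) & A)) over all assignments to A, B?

0.50

The minimum is attained at A = 0.5, B = 0.5:
  (A -> B): 0.5 ≤ 0.5, so result = 1
  ~A: Gödel ¬ of 0.5 = 0 (operand ≠ 0)
  ~A: Gödel ¬ of 0.5 = 0 (operand ≠ 0)
  (~A & ~A) = min(0, 0) = 0
  ((~A & ~A) | B) = max(0, 0.5) = 0.5
  ((A -> B) -> ((~A & ~A) | B)): 1 > 0.5, so result = 0.5
  (B -> B): 0.5 ≤ 0.5, so result = 1
  ((B -> B) & A) = min(1, 0.5) = 0.5
  ~((B -> B) & A): Gödel ¬ of 0.5 = 0 (operand ≠ 0)
  (((A -> B) -> ((~A & ~A) | B)) | ~((B -> B) & A)) = max(0.5, 0) = 0.5
Checking all 9 assignments confirms none give a value below 0.50.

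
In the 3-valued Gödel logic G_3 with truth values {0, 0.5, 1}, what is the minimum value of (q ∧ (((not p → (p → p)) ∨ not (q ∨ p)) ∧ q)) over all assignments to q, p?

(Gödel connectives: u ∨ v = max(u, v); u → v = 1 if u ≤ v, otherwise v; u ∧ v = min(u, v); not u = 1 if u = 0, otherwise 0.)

0.00

The minimum is attained at q = 0, p = 0:
  not p: Gödel ¬ of 0 = 1 (operand is 0)
  (p → p): 0 ≤ 0, so result = 1
  (not p → (p → p)): 1 ≤ 1, so result = 1
  (q ∨ p) = max(0, 0) = 0
  not (q ∨ p): Gödel ¬ of 0 = 1 (operand is 0)
  ((not p → (p → p)) ∨ not (q ∨ p)) = max(1, 1) = 1
  (((not p → (p → p)) ∨ not (q ∨ p)) ∧ q) = min(1, 0) = 0
  (q ∧ (((not p → (p → p)) ∨ not (q ∨ p)) ∧ q)) = min(0, 0) = 0
Checking all 9 assignments confirms none give a value below 0.00.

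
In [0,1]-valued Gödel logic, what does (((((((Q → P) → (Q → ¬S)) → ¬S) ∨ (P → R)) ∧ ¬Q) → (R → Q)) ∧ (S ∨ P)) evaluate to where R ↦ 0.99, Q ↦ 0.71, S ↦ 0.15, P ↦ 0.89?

0.89

(Q → P): 0.71 ≤ 0.89, so result = 1
¬S: Gödel ¬ of 0.15 = 0 (operand ≠ 0)
(Q → ¬S): 0.71 > 0, so result = 0
((Q → P) → (Q → ¬S)): 1 > 0, so result = 0
¬S: Gödel ¬ of 0.15 = 0 (operand ≠ 0)
(((Q → P) → (Q → ¬S)) → ¬S): 0 ≤ 0, so result = 1
(P → R): 0.89 ≤ 0.99, so result = 1
((((Q → P) → (Q → ¬S)) → ¬S) ∨ (P → R)) = max(1, 1) = 1
¬Q: Gödel ¬ of 0.71 = 0 (operand ≠ 0)
(((((Q → P) → (Q → ¬S)) → ¬S) ∨ (P → R)) ∧ ¬Q) = min(1, 0) = 0
(R → Q): 0.99 > 0.71, so result = 0.71
((((((Q → P) → (Q → ¬S)) → ¬S) ∨ (P → R)) ∧ ¬Q) → (R → Q)): 0 ≤ 0.71, so result = 1
(S ∨ P) = max(0.15, 0.89) = 0.89
(((((((Q → P) → (Q → ¬S)) → ¬S) ∨ (P → R)) ∧ ¬Q) → (R → Q)) ∧ (S ∨ P)) = min(1, 0.89) = 0.89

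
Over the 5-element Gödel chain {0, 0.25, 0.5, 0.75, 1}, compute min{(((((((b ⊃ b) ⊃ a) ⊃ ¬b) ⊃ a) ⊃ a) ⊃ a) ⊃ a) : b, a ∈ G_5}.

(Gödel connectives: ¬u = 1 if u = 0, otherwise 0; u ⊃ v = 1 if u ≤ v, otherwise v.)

The minimum is attained at b = 0.25, a = 0.25:
  (b ⊃ b): 0.25 ≤ 0.25, so result = 1
  ((b ⊃ b) ⊃ a): 1 > 0.25, so result = 0.25
  ¬b: Gödel ¬ of 0.25 = 0 (operand ≠ 0)
  (((b ⊃ b) ⊃ a) ⊃ ¬b): 0.25 > 0, so result = 0
  ((((b ⊃ b) ⊃ a) ⊃ ¬b) ⊃ a): 0 ≤ 0.25, so result = 1
  (((((b ⊃ b) ⊃ a) ⊃ ¬b) ⊃ a) ⊃ a): 1 > 0.25, so result = 0.25
  ((((((b ⊃ b) ⊃ a) ⊃ ¬b) ⊃ a) ⊃ a) ⊃ a): 0.25 ≤ 0.25, so result = 1
  (((((((b ⊃ b) ⊃ a) ⊃ ¬b) ⊃ a) ⊃ a) ⊃ a) ⊃ a): 1 > 0.25, so result = 0.25
Checking all 25 assignments confirms none give a value below 0.25.

0.25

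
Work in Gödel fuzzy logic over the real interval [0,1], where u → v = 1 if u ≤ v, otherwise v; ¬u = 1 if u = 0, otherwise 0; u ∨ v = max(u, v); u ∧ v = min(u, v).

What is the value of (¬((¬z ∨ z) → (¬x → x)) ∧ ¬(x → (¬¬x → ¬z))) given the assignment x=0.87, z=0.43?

¬z: Gödel ¬ of 0.43 = 0 (operand ≠ 0)
(¬z ∨ z) = max(0, 0.43) = 0.43
¬x: Gödel ¬ of 0.87 = 0 (operand ≠ 0)
(¬x → x): 0 ≤ 0.87, so result = 1
((¬z ∨ z) → (¬x → x)): 0.43 ≤ 1, so result = 1
¬((¬z ∨ z) → (¬x → x)): Gödel ¬ of 1 = 0 (operand ≠ 0)
¬x: Gödel ¬ of 0.87 = 0 (operand ≠ 0)
¬¬x: Gödel ¬ of 0 = 1 (operand is 0)
¬z: Gödel ¬ of 0.43 = 0 (operand ≠ 0)
(¬¬x → ¬z): 1 > 0, so result = 0
(x → (¬¬x → ¬z)): 0.87 > 0, so result = 0
¬(x → (¬¬x → ¬z)): Gödel ¬ of 0 = 1 (operand is 0)
(¬((¬z ∨ z) → (¬x → x)) ∧ ¬(x → (¬¬x → ¬z))) = min(0, 1) = 0

0.00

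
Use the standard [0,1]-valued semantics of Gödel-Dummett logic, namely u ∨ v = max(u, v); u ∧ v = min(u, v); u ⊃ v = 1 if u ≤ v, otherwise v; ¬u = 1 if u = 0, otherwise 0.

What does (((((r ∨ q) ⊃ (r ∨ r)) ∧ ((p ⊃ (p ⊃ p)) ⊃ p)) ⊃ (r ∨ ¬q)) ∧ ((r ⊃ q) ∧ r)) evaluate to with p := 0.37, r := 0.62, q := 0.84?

0.62

(r ∨ q) = max(0.62, 0.84) = 0.84
(r ∨ r) = max(0.62, 0.62) = 0.62
((r ∨ q) ⊃ (r ∨ r)): 0.84 > 0.62, so result = 0.62
(p ⊃ p): 0.37 ≤ 0.37, so result = 1
(p ⊃ (p ⊃ p)): 0.37 ≤ 1, so result = 1
((p ⊃ (p ⊃ p)) ⊃ p): 1 > 0.37, so result = 0.37
(((r ∨ q) ⊃ (r ∨ r)) ∧ ((p ⊃ (p ⊃ p)) ⊃ p)) = min(0.62, 0.37) = 0.37
¬q: Gödel ¬ of 0.84 = 0 (operand ≠ 0)
(r ∨ ¬q) = max(0.62, 0) = 0.62
((((r ∨ q) ⊃ (r ∨ r)) ∧ ((p ⊃ (p ⊃ p)) ⊃ p)) ⊃ (r ∨ ¬q)): 0.37 ≤ 0.62, so result = 1
(r ⊃ q): 0.62 ≤ 0.84, so result = 1
((r ⊃ q) ∧ r) = min(1, 0.62) = 0.62
(((((r ∨ q) ⊃ (r ∨ r)) ∧ ((p ⊃ (p ⊃ p)) ⊃ p)) ⊃ (r ∨ ¬q)) ∧ ((r ⊃ q) ∧ r)) = min(1, 0.62) = 0.62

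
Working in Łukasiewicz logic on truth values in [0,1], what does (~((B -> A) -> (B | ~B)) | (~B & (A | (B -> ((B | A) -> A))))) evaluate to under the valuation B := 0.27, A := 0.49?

0.73

(B -> A): min(1, 1 − 0.27 + 0.49) = 1
~B: Łukasiewicz ¬ gives 1 − 0.27 = 0.73
(B | ~B) = max(0.27, 0.73) = 0.73
((B -> A) -> (B | ~B)): min(1, 1 − 1 + 0.73) = 0.73
~((B -> A) -> (B | ~B)): Łukasiewicz ¬ gives 1 − 0.73 = 0.27
~B: Łukasiewicz ¬ gives 1 − 0.27 = 0.73
(B | A) = max(0.27, 0.49) = 0.49
((B | A) -> A): min(1, 1 − 0.49 + 0.49) = 1
(B -> ((B | A) -> A)): min(1, 1 − 0.27 + 1) = 1
(A | (B -> ((B | A) -> A))) = max(0.49, 1) = 1
(~B & (A | (B -> ((B | A) -> A)))) = min(0.73, 1) = 0.73
(~((B -> A) -> (B | ~B)) | (~B & (A | (B -> ((B | A) -> A))))) = max(0.27, 0.73) = 0.73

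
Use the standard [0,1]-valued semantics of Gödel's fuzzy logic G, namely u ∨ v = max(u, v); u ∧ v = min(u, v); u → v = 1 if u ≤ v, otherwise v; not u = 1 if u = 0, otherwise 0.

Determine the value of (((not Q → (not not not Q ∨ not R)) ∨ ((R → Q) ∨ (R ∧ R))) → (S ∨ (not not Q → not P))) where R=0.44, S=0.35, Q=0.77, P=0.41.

0.35

not Q: Gödel ¬ of 0.77 = 0 (operand ≠ 0)
not Q: Gödel ¬ of 0.77 = 0 (operand ≠ 0)
not not Q: Gödel ¬ of 0 = 1 (operand is 0)
not not not Q: Gödel ¬ of 1 = 0 (operand ≠ 0)
not R: Gödel ¬ of 0.44 = 0 (operand ≠ 0)
(not not not Q ∨ not R) = max(0, 0) = 0
(not Q → (not not not Q ∨ not R)): 0 ≤ 0, so result = 1
(R → Q): 0.44 ≤ 0.77, so result = 1
(R ∧ R) = min(0.44, 0.44) = 0.44
((R → Q) ∨ (R ∧ R)) = max(1, 0.44) = 1
((not Q → (not not not Q ∨ not R)) ∨ ((R → Q) ∨ (R ∧ R))) = max(1, 1) = 1
not Q: Gödel ¬ of 0.77 = 0 (operand ≠ 0)
not not Q: Gödel ¬ of 0 = 1 (operand is 0)
not P: Gödel ¬ of 0.41 = 0 (operand ≠ 0)
(not not Q → not P): 1 > 0, so result = 0
(S ∨ (not not Q → not P)) = max(0.35, 0) = 0.35
(((not Q → (not not not Q ∨ not R)) ∨ ((R → Q) ∨ (R ∧ R))) → (S ∨ (not not Q → not P))): 1 > 0.35, so result = 0.35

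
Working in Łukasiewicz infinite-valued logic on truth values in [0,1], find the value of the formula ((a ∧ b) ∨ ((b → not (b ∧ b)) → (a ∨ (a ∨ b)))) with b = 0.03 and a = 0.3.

0.30

(a ∧ b) = min(0.3, 0.03) = 0.03
(b ∧ b) = min(0.03, 0.03) = 0.03
not (b ∧ b): Łukasiewicz ¬ gives 1 − 0.03 = 0.97
(b → not (b ∧ b)): min(1, 1 − 0.03 + 0.97) = 1
(a ∨ b) = max(0.3, 0.03) = 0.3
(a ∨ (a ∨ b)) = max(0.3, 0.3) = 0.3
((b → not (b ∧ b)) → (a ∨ (a ∨ b))): min(1, 1 − 1 + 0.3) = 0.3
((a ∧ b) ∨ ((b → not (b ∧ b)) → (a ∨ (a ∨ b)))) = max(0.03, 0.3) = 0.3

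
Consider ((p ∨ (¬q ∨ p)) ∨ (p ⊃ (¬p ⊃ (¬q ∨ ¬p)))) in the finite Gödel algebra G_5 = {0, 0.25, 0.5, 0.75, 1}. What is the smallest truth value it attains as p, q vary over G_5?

1.00

Every assignment gives 1. For instance at p = 0, q = 0:
  ¬q: Gödel ¬ of 0 = 1 (operand is 0)
  (¬q ∨ p) = max(1, 0) = 1
  (p ∨ (¬q ∨ p)) = max(0, 1) = 1
  ¬p: Gödel ¬ of 0 = 1 (operand is 0)
  ¬q: Gödel ¬ of 0 = 1 (operand is 0)
  ¬p: Gödel ¬ of 0 = 1 (operand is 0)
  (¬q ∨ ¬p) = max(1, 1) = 1
  (¬p ⊃ (¬q ∨ ¬p)): 1 ≤ 1, so result = 1
  (p ⊃ (¬p ⊃ (¬q ∨ ¬p))): 0 ≤ 1, so result = 1
  ((p ∨ (¬q ∨ p)) ∨ (p ⊃ (¬p ⊃ (¬q ∨ ¬p)))) = max(1, 1) = 1
All 25 assignments give value 1 — the formula is a G_5-tautology.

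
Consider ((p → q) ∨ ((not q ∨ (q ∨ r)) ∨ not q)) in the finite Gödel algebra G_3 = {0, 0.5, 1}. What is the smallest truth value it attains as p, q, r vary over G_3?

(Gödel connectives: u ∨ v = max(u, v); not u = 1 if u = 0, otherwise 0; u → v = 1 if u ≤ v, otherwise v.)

The minimum is attained at p = 1, q = 0.5, r = 0:
  (p → q): 1 > 0.5, so result = 0.5
  not q: Gödel ¬ of 0.5 = 0 (operand ≠ 0)
  (q ∨ r) = max(0.5, 0) = 0.5
  (not q ∨ (q ∨ r)) = max(0, 0.5) = 0.5
  not q: Gödel ¬ of 0.5 = 0 (operand ≠ 0)
  ((not q ∨ (q ∨ r)) ∨ not q) = max(0.5, 0) = 0.5
  ((p → q) ∨ ((not q ∨ (q ∨ r)) ∨ not q)) = max(0.5, 0.5) = 0.5
Checking all 27 assignments confirms none give a value below 0.50.

0.50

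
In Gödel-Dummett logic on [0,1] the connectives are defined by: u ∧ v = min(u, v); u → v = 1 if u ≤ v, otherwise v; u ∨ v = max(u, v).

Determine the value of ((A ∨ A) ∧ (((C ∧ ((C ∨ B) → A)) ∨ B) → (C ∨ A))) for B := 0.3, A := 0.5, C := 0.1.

(A ∨ A) = max(0.5, 0.5) = 0.5
(C ∨ B) = max(0.1, 0.3) = 0.3
((C ∨ B) → A): 0.3 ≤ 0.5, so result = 1
(C ∧ ((C ∨ B) → A)) = min(0.1, 1) = 0.1
((C ∧ ((C ∨ B) → A)) ∨ B) = max(0.1, 0.3) = 0.3
(C ∨ A) = max(0.1, 0.5) = 0.5
(((C ∧ ((C ∨ B) → A)) ∨ B) → (C ∨ A)): 0.3 ≤ 0.5, so result = 1
((A ∨ A) ∧ (((C ∧ ((C ∨ B) → A)) ∨ B) → (C ∨ A))) = min(0.5, 1) = 0.5

0.50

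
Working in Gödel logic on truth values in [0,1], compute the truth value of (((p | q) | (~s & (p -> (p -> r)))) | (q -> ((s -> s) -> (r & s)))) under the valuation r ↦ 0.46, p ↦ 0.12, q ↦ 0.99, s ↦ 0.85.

0.99

(p | q) = max(0.12, 0.99) = 0.99
~s: Gödel ¬ of 0.85 = 0 (operand ≠ 0)
(p -> r): 0.12 ≤ 0.46, so result = 1
(p -> (p -> r)): 0.12 ≤ 1, so result = 1
(~s & (p -> (p -> r))) = min(0, 1) = 0
((p | q) | (~s & (p -> (p -> r)))) = max(0.99, 0) = 0.99
(s -> s): 0.85 ≤ 0.85, so result = 1
(r & s) = min(0.46, 0.85) = 0.46
((s -> s) -> (r & s)): 1 > 0.46, so result = 0.46
(q -> ((s -> s) -> (r & s))): 0.99 > 0.46, so result = 0.46
(((p | q) | (~s & (p -> (p -> r)))) | (q -> ((s -> s) -> (r & s)))) = max(0.99, 0.46) = 0.99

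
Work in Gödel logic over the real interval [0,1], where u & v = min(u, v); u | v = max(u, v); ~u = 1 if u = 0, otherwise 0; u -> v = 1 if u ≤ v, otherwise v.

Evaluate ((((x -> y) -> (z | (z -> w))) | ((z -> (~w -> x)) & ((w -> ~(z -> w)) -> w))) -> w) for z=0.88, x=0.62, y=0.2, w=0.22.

0.22

(x -> y): 0.62 > 0.2, so result = 0.2
(z -> w): 0.88 > 0.22, so result = 0.22
(z | (z -> w)) = max(0.88, 0.22) = 0.88
((x -> y) -> (z | (z -> w))): 0.2 ≤ 0.88, so result = 1
~w: Gödel ¬ of 0.22 = 0 (operand ≠ 0)
(~w -> x): 0 ≤ 0.62, so result = 1
(z -> (~w -> x)): 0.88 ≤ 1, so result = 1
(z -> w): 0.88 > 0.22, so result = 0.22
~(z -> w): Gödel ¬ of 0.22 = 0 (operand ≠ 0)
(w -> ~(z -> w)): 0.22 > 0, so result = 0
((w -> ~(z -> w)) -> w): 0 ≤ 0.22, so result = 1
((z -> (~w -> x)) & ((w -> ~(z -> w)) -> w)) = min(1, 1) = 1
(((x -> y) -> (z | (z -> w))) | ((z -> (~w -> x)) & ((w -> ~(z -> w)) -> w))) = max(1, 1) = 1
((((x -> y) -> (z | (z -> w))) | ((z -> (~w -> x)) & ((w -> ~(z -> w)) -> w))) -> w): 1 > 0.22, so result = 0.22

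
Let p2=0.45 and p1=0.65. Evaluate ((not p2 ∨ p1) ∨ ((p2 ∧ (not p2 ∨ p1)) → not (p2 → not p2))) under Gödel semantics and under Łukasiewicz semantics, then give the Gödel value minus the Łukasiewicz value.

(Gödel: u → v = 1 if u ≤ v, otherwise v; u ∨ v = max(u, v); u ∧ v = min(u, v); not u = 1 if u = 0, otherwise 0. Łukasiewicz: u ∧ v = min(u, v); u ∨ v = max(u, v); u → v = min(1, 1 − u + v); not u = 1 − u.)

Gödel evaluation:
  not p2: Gödel ¬ of 0.45 = 0 (operand ≠ 0)
  (not p2 ∨ p1) = max(0, 0.65) = 0.65
  not p2: Gödel ¬ of 0.45 = 0 (operand ≠ 0)
  (not p2 ∨ p1) = max(0, 0.65) = 0.65
  (p2 ∧ (not p2 ∨ p1)) = min(0.45, 0.65) = 0.45
  not p2: Gödel ¬ of 0.45 = 0 (operand ≠ 0)
  (p2 → not p2): 0.45 > 0, so result = 0
  not (p2 → not p2): Gödel ¬ of 0 = 1 (operand is 0)
  ((p2 ∧ (not p2 ∨ p1)) → not (p2 → not p2)): 0.45 ≤ 1, so result = 1
  ((not p2 ∨ p1) ∨ ((p2 ∧ (not p2 ∨ p1)) → not (p2 → not p2))) = max(0.65, 1) = 1
  Gödel value = 1
Łukasiewicz evaluation:
  not p2: Łukasiewicz ¬ gives 1 − 0.45 = 0.55
  (not p2 ∨ p1) = max(0.55, 0.65) = 0.65
  not p2: Łukasiewicz ¬ gives 1 − 0.45 = 0.55
  (not p2 ∨ p1) = max(0.55, 0.65) = 0.65
  (p2 ∧ (not p2 ∨ p1)) = min(0.45, 0.65) = 0.45
  not p2: Łukasiewicz ¬ gives 1 − 0.45 = 0.55
  (p2 → not p2): min(1, 1 − 0.45 + 0.55) = 1
  not (p2 → not p2): Łukasiewicz ¬ gives 1 − 1 = 0
  ((p2 ∧ (not p2 ∨ p1)) → not (p2 → not p2)): min(1, 1 − 0.45 + 0) = 0.55
  ((not p2 ∨ p1) ∨ ((p2 ∧ (not p2 ∨ p1)) → not (p2 → not p2))) = max(0.65, 0.55) = 0.65
  Łukasiewicz value = 0.65
Difference: 1 − 0.65 = 0.35

0.35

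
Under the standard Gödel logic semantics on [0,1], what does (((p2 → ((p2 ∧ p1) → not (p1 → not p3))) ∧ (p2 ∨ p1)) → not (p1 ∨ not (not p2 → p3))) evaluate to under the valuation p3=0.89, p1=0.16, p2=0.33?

(p2 ∧ p1) = min(0.33, 0.16) = 0.16
not p3: Gödel ¬ of 0.89 = 0 (operand ≠ 0)
(p1 → not p3): 0.16 > 0, so result = 0
not (p1 → not p3): Gödel ¬ of 0 = 1 (operand is 0)
((p2 ∧ p1) → not (p1 → not p3)): 0.16 ≤ 1, so result = 1
(p2 → ((p2 ∧ p1) → not (p1 → not p3))): 0.33 ≤ 1, so result = 1
(p2 ∨ p1) = max(0.33, 0.16) = 0.33
((p2 → ((p2 ∧ p1) → not (p1 → not p3))) ∧ (p2 ∨ p1)) = min(1, 0.33) = 0.33
not p2: Gödel ¬ of 0.33 = 0 (operand ≠ 0)
(not p2 → p3): 0 ≤ 0.89, so result = 1
not (not p2 → p3): Gödel ¬ of 1 = 0 (operand ≠ 0)
(p1 ∨ not (not p2 → p3)) = max(0.16, 0) = 0.16
not (p1 ∨ not (not p2 → p3)): Gödel ¬ of 0.16 = 0 (operand ≠ 0)
(((p2 → ((p2 ∧ p1) → not (p1 → not p3))) ∧ (p2 ∨ p1)) → not (p1 ∨ not (not p2 → p3))): 0.33 > 0, so result = 0

0.00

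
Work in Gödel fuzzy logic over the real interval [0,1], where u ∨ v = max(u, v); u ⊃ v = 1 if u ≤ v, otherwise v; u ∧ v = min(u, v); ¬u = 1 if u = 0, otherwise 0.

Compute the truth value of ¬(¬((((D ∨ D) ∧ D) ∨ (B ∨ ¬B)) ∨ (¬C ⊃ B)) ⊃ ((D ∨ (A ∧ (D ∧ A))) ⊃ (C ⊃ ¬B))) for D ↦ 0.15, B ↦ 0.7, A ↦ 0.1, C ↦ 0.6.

0.00

(D ∨ D) = max(0.15, 0.15) = 0.15
((D ∨ D) ∧ D) = min(0.15, 0.15) = 0.15
¬B: Gödel ¬ of 0.7 = 0 (operand ≠ 0)
(B ∨ ¬B) = max(0.7, 0) = 0.7
(((D ∨ D) ∧ D) ∨ (B ∨ ¬B)) = max(0.15, 0.7) = 0.7
¬C: Gödel ¬ of 0.6 = 0 (operand ≠ 0)
(¬C ⊃ B): 0 ≤ 0.7, so result = 1
((((D ∨ D) ∧ D) ∨ (B ∨ ¬B)) ∨ (¬C ⊃ B)) = max(0.7, 1) = 1
¬((((D ∨ D) ∧ D) ∨ (B ∨ ¬B)) ∨ (¬C ⊃ B)): Gödel ¬ of 1 = 0 (operand ≠ 0)
(D ∧ A) = min(0.15, 0.1) = 0.1
(A ∧ (D ∧ A)) = min(0.1, 0.1) = 0.1
(D ∨ (A ∧ (D ∧ A))) = max(0.15, 0.1) = 0.15
¬B: Gödel ¬ of 0.7 = 0 (operand ≠ 0)
(C ⊃ ¬B): 0.6 > 0, so result = 0
((D ∨ (A ∧ (D ∧ A))) ⊃ (C ⊃ ¬B)): 0.15 > 0, so result = 0
(¬((((D ∨ D) ∧ D) ∨ (B ∨ ¬B)) ∨ (¬C ⊃ B)) ⊃ ((D ∨ (A ∧ (D ∧ A))) ⊃ (C ⊃ ¬B))): 0 ≤ 0, so result = 1
¬(¬((((D ∨ D) ∧ D) ∨ (B ∨ ¬B)) ∨ (¬C ⊃ B)) ⊃ ((D ∨ (A ∧ (D ∧ A))) ⊃ (C ⊃ ¬B))): Gödel ¬ of 1 = 0 (operand ≠ 0)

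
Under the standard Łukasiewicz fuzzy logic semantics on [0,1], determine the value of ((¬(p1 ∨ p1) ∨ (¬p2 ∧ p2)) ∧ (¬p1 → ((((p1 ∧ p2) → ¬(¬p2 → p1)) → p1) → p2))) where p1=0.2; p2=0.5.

0.80

(p1 ∨ p1) = max(0.2, 0.2) = 0.2
¬(p1 ∨ p1): Łukasiewicz ¬ gives 1 − 0.2 = 0.8
¬p2: Łukasiewicz ¬ gives 1 − 0.5 = 0.5
(¬p2 ∧ p2) = min(0.5, 0.5) = 0.5
(¬(p1 ∨ p1) ∨ (¬p2 ∧ p2)) = max(0.8, 0.5) = 0.8
¬p1: Łukasiewicz ¬ gives 1 − 0.2 = 0.8
(p1 ∧ p2) = min(0.2, 0.5) = 0.2
¬p2: Łukasiewicz ¬ gives 1 − 0.5 = 0.5
(¬p2 → p1): min(1, 1 − 0.5 + 0.2) = 0.7
¬(¬p2 → p1): Łukasiewicz ¬ gives 1 − 0.7 = 0.3
((p1 ∧ p2) → ¬(¬p2 → p1)): min(1, 1 − 0.2 + 0.3) = 1
(((p1 ∧ p2) → ¬(¬p2 → p1)) → p1): min(1, 1 − 1 + 0.2) = 0.2
((((p1 ∧ p2) → ¬(¬p2 → p1)) → p1) → p2): min(1, 1 − 0.2 + 0.5) = 1
(¬p1 → ((((p1 ∧ p2) → ¬(¬p2 → p1)) → p1) → p2)): min(1, 1 − 0.8 + 1) = 1
((¬(p1 ∨ p1) ∨ (¬p2 ∧ p2)) ∧ (¬p1 → ((((p1 ∧ p2) → ¬(¬p2 → p1)) → p1) → p2))) = min(0.8, 1) = 0.8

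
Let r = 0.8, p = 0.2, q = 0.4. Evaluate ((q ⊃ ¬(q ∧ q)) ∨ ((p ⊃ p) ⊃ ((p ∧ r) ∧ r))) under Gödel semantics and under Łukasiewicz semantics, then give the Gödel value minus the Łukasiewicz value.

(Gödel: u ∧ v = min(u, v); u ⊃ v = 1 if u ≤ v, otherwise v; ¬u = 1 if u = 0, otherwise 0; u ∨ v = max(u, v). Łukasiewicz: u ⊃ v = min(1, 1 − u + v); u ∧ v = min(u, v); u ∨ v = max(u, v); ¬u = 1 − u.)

-0.80

Gödel evaluation:
  (q ∧ q) = min(0.4, 0.4) = 0.4
  ¬(q ∧ q): Gödel ¬ of 0.4 = 0 (operand ≠ 0)
  (q ⊃ ¬(q ∧ q)): 0.4 > 0, so result = 0
  (p ⊃ p): 0.2 ≤ 0.2, so result = 1
  (p ∧ r) = min(0.2, 0.8) = 0.2
  ((p ∧ r) ∧ r) = min(0.2, 0.8) = 0.2
  ((p ⊃ p) ⊃ ((p ∧ r) ∧ r)): 1 > 0.2, so result = 0.2
  ((q ⊃ ¬(q ∧ q)) ∨ ((p ⊃ p) ⊃ ((p ∧ r) ∧ r))) = max(0, 0.2) = 0.2
  Gödel value = 0.2
Łukasiewicz evaluation:
  (q ∧ q) = min(0.4, 0.4) = 0.4
  ¬(q ∧ q): Łukasiewicz ¬ gives 1 − 0.4 = 0.6
  (q ⊃ ¬(q ∧ q)): min(1, 1 − 0.4 + 0.6) = 1
  (p ⊃ p): min(1, 1 − 0.2 + 0.2) = 1
  (p ∧ r) = min(0.2, 0.8) = 0.2
  ((p ∧ r) ∧ r) = min(0.2, 0.8) = 0.2
  ((p ⊃ p) ⊃ ((p ∧ r) ∧ r)): min(1, 1 − 1 + 0.2) = 0.2
  ((q ⊃ ¬(q ∧ q)) ∨ ((p ⊃ p) ⊃ ((p ∧ r) ∧ r))) = max(1, 0.2) = 1
  Łukasiewicz value = 1
Difference: 0.2 − 1 = -0.80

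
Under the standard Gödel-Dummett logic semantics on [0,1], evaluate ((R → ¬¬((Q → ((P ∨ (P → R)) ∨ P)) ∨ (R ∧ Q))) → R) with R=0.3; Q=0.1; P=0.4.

(P → R): 0.4 > 0.3, so result = 0.3
(P ∨ (P → R)) = max(0.4, 0.3) = 0.4
((P ∨ (P → R)) ∨ P) = max(0.4, 0.4) = 0.4
(Q → ((P ∨ (P → R)) ∨ P)): 0.1 ≤ 0.4, so result = 1
(R ∧ Q) = min(0.3, 0.1) = 0.1
((Q → ((P ∨ (P → R)) ∨ P)) ∨ (R ∧ Q)) = max(1, 0.1) = 1
¬((Q → ((P ∨ (P → R)) ∨ P)) ∨ (R ∧ Q)): Gödel ¬ of 1 = 0 (operand ≠ 0)
¬¬((Q → ((P ∨ (P → R)) ∨ P)) ∨ (R ∧ Q)): Gödel ¬ of 0 = 1 (operand is 0)
(R → ¬¬((Q → ((P ∨ (P → R)) ∨ P)) ∨ (R ∧ Q))): 0.3 ≤ 1, so result = 1
((R → ¬¬((Q → ((P ∨ (P → R)) ∨ P)) ∨ (R ∧ Q))) → R): 1 > 0.3, so result = 0.3

0.30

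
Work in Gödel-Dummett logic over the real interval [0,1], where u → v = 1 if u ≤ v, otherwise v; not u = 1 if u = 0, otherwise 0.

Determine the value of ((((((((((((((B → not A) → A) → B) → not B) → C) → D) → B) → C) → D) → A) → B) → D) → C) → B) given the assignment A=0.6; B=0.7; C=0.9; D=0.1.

0.70

not A: Gödel ¬ of 0.6 = 0 (operand ≠ 0)
(B → not A): 0.7 > 0, so result = 0
((B → not A) → A): 0 ≤ 0.6, so result = 1
(((B → not A) → A) → B): 1 > 0.7, so result = 0.7
not B: Gödel ¬ of 0.7 = 0 (operand ≠ 0)
((((B → not A) → A) → B) → not B): 0.7 > 0, so result = 0
(((((B → not A) → A) → B) → not B) → C): 0 ≤ 0.9, so result = 1
((((((B → not A) → A) → B) → not B) → C) → D): 1 > 0.1, so result = 0.1
(((((((B → not A) → A) → B) → not B) → C) → D) → B): 0.1 ≤ 0.7, so result = 1
((((((((B → not A) → A) → B) → not B) → C) → D) → B) → C): 1 > 0.9, so result = 0.9
(((((((((B → not A) → A) → B) → not B) → C) → D) → B) → C) → D): 0.9 > 0.1, so result = 0.1
((((((((((B → not A) → A) → B) → not B) → C) → D) → B) → C) → D) → A): 0.1 ≤ 0.6, so result = 1
(((((((((((B → not A) → A) → B) → not B) → C) → D) → B) → C) → D) → A) → B): 1 > 0.7, so result = 0.7
((((((((((((B → not A) → A) → B) → not B) → C) → D) → B) → C) → D) → A) → B) → D): 0.7 > 0.1, so result = 0.1
(((((((((((((B → not A) → A) → B) → not B) → C) → D) → B) → C) → D) → A) → B) → D) → C): 0.1 ≤ 0.9, so result = 1
((((((((((((((B → not A) → A) → B) → not B) → C) → D) → B) → C) → D) → A) → B) → D) → C) → B): 1 > 0.7, so result = 0.7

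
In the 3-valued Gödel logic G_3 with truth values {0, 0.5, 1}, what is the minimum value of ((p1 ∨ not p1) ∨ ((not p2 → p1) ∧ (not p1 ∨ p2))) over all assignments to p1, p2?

0.50

The minimum is attained at p1 = 0.5, p2 = 0:
  not p1: Gödel ¬ of 0.5 = 0 (operand ≠ 0)
  (p1 ∨ not p1) = max(0.5, 0) = 0.5
  not p2: Gödel ¬ of 0 = 1 (operand is 0)
  (not p2 → p1): 1 > 0.5, so result = 0.5
  not p1: Gödel ¬ of 0.5 = 0 (operand ≠ 0)
  (not p1 ∨ p2) = max(0, 0) = 0
  ((not p2 → p1) ∧ (not p1 ∨ p2)) = min(0.5, 0) = 0
  ((p1 ∨ not p1) ∨ ((not p2 → p1) ∧ (not p1 ∨ p2))) = max(0.5, 0) = 0.5
Checking all 9 assignments confirms none give a value below 0.50.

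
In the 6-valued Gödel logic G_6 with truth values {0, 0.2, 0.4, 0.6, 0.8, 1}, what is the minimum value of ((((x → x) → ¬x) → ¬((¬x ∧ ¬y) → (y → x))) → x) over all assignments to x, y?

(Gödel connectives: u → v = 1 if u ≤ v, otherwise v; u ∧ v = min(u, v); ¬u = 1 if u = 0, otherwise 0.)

0.20

The minimum is attained at x = 0.2, y = 0:
  (x → x): 0.2 ≤ 0.2, so result = 1
  ¬x: Gödel ¬ of 0.2 = 0 (operand ≠ 0)
  ((x → x) → ¬x): 1 > 0, so result = 0
  ¬x: Gödel ¬ of 0.2 = 0 (operand ≠ 0)
  ¬y: Gödel ¬ of 0 = 1 (operand is 0)
  (¬x ∧ ¬y) = min(0, 1) = 0
  (y → x): 0 ≤ 0.2, so result = 1
  ((¬x ∧ ¬y) → (y → x)): 0 ≤ 1, so result = 1
  ¬((¬x ∧ ¬y) → (y → x)): Gödel ¬ of 1 = 0 (operand ≠ 0)
  (((x → x) → ¬x) → ¬((¬x ∧ ¬y) → (y → x))): 0 ≤ 0, so result = 1
  ((((x → x) → ¬x) → ¬((¬x ∧ ¬y) → (y → x))) → x): 1 > 0.2, so result = 0.2
Checking all 36 assignments confirms none give a value below 0.20.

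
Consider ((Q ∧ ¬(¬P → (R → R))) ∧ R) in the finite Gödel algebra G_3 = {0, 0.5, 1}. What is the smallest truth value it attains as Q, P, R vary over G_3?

The minimum is attained at Q = 0, P = 0, R = 0:
  ¬P: Gödel ¬ of 0 = 1 (operand is 0)
  (R → R): 0 ≤ 0, so result = 1
  (¬P → (R → R)): 1 ≤ 1, so result = 1
  ¬(¬P → (R → R)): Gödel ¬ of 1 = 0 (operand ≠ 0)
  (Q ∧ ¬(¬P → (R → R))) = min(0, 0) = 0
  ((Q ∧ ¬(¬P → (R → R))) ∧ R) = min(0, 0) = 0
Checking all 27 assignments confirms none give a value below 0.00.

0.00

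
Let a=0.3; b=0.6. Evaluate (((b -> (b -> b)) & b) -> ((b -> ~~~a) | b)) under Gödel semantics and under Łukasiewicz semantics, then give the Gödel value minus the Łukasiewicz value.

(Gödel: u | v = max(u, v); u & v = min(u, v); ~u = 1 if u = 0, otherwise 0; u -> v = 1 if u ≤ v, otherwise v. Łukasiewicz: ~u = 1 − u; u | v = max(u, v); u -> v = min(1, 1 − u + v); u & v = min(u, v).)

0.00

Gödel evaluation:
  (b -> b): 0.6 ≤ 0.6, so result = 1
  (b -> (b -> b)): 0.6 ≤ 1, so result = 1
  ((b -> (b -> b)) & b) = min(1, 0.6) = 0.6
  ~a: Gödel ¬ of 0.3 = 0 (operand ≠ 0)
  ~~a: Gödel ¬ of 0 = 1 (operand is 0)
  ~~~a: Gödel ¬ of 1 = 0 (operand ≠ 0)
  (b -> ~~~a): 0.6 > 0, so result = 0
  ((b -> ~~~a) | b) = max(0, 0.6) = 0.6
  (((b -> (b -> b)) & b) -> ((b -> ~~~a) | b)): 0.6 ≤ 0.6, so result = 1
  Gödel value = 1
Łukasiewicz evaluation:
  (b -> b): min(1, 1 − 0.6 + 0.6) = 1
  (b -> (b -> b)): min(1, 1 − 0.6 + 1) = 1
  ((b -> (b -> b)) & b) = min(1, 0.6) = 0.6
  ~a: Łukasiewicz ¬ gives 1 − 0.3 = 0.7
  ~~a: Łukasiewicz ¬ gives 1 − 0.7 = 0.3
  ~~~a: Łukasiewicz ¬ gives 1 − 0.3 = 0.7
  (b -> ~~~a): min(1, 1 − 0.6 + 0.7) = 1
  ((b -> ~~~a) | b) = max(1, 0.6) = 1
  (((b -> (b -> b)) & b) -> ((b -> ~~~a) | b)): min(1, 1 − 0.6 + 1) = 1
  Łukasiewicz value = 1
Difference: 1 − 1 = 0.00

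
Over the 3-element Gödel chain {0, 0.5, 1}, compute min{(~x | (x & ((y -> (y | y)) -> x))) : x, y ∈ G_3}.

The minimum is attained at x = 0.5, y = 0:
  ~x: Gödel ¬ of 0.5 = 0 (operand ≠ 0)
  (y | y) = max(0, 0) = 0
  (y -> (y | y)): 0 ≤ 0, so result = 1
  ((y -> (y | y)) -> x): 1 > 0.5, so result = 0.5
  (x & ((y -> (y | y)) -> x)) = min(0.5, 0.5) = 0.5
  (~x | (x & ((y -> (y | y)) -> x))) = max(0, 0.5) = 0.5
Checking all 9 assignments confirms none give a value below 0.50.

0.50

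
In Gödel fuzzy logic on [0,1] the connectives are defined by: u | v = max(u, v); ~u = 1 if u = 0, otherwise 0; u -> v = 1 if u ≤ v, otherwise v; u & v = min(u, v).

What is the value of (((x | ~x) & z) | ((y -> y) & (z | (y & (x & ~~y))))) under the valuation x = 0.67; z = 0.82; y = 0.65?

0.82

~x: Gödel ¬ of 0.67 = 0 (operand ≠ 0)
(x | ~x) = max(0.67, 0) = 0.67
((x | ~x) & z) = min(0.67, 0.82) = 0.67
(y -> y): 0.65 ≤ 0.65, so result = 1
~y: Gödel ¬ of 0.65 = 0 (operand ≠ 0)
~~y: Gödel ¬ of 0 = 1 (operand is 0)
(x & ~~y) = min(0.67, 1) = 0.67
(y & (x & ~~y)) = min(0.65, 0.67) = 0.65
(z | (y & (x & ~~y))) = max(0.82, 0.65) = 0.82
((y -> y) & (z | (y & (x & ~~y)))) = min(1, 0.82) = 0.82
(((x | ~x) & z) | ((y -> y) & (z | (y & (x & ~~y))))) = max(0.67, 0.82) = 0.82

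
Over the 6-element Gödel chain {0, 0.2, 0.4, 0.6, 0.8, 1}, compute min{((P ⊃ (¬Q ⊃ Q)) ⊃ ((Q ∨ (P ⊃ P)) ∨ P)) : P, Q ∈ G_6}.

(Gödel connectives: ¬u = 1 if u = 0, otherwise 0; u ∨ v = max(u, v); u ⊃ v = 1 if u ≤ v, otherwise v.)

Every assignment gives 1. For instance at P = 0, Q = 0:
  ¬Q: Gödel ¬ of 0 = 1 (operand is 0)
  (¬Q ⊃ Q): 1 > 0, so result = 0
  (P ⊃ (¬Q ⊃ Q)): 0 ≤ 0, so result = 1
  (P ⊃ P): 0 ≤ 0, so result = 1
  (Q ∨ (P ⊃ P)) = max(0, 1) = 1
  ((Q ∨ (P ⊃ P)) ∨ P) = max(1, 0) = 1
  ((P ⊃ (¬Q ⊃ Q)) ⊃ ((Q ∨ (P ⊃ P)) ∨ P)): 1 ≤ 1, so result = 1
All 36 assignments give value 1 — the formula is a G_6-tautology.

1.00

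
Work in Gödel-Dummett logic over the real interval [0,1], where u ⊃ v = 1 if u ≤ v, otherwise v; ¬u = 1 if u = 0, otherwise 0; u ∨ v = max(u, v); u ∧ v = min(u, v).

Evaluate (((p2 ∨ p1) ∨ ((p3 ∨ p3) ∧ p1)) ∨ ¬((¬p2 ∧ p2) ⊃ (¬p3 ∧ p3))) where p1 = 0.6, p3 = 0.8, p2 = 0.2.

(p2 ∨ p1) = max(0.2, 0.6) = 0.6
(p3 ∨ p3) = max(0.8, 0.8) = 0.8
((p3 ∨ p3) ∧ p1) = min(0.8, 0.6) = 0.6
((p2 ∨ p1) ∨ ((p3 ∨ p3) ∧ p1)) = max(0.6, 0.6) = 0.6
¬p2: Gödel ¬ of 0.2 = 0 (operand ≠ 0)
(¬p2 ∧ p2) = min(0, 0.2) = 0
¬p3: Gödel ¬ of 0.8 = 0 (operand ≠ 0)
(¬p3 ∧ p3) = min(0, 0.8) = 0
((¬p2 ∧ p2) ⊃ (¬p3 ∧ p3)): 0 ≤ 0, so result = 1
¬((¬p2 ∧ p2) ⊃ (¬p3 ∧ p3)): Gödel ¬ of 1 = 0 (operand ≠ 0)
(((p2 ∨ p1) ∨ ((p3 ∨ p3) ∧ p1)) ∨ ¬((¬p2 ∧ p2) ⊃ (¬p3 ∧ p3))) = max(0.6, 0) = 0.6

0.60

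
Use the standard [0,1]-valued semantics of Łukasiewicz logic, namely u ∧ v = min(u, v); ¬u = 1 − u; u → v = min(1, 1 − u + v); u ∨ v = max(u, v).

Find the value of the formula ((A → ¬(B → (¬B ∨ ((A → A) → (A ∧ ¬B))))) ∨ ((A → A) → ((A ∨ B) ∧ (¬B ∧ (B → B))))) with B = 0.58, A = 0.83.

0.42

¬B: Łukasiewicz ¬ gives 1 − 0.58 = 0.42
(A → A): min(1, 1 − 0.83 + 0.83) = 1
¬B: Łukasiewicz ¬ gives 1 − 0.58 = 0.42
(A ∧ ¬B) = min(0.83, 0.42) = 0.42
((A → A) → (A ∧ ¬B)): min(1, 1 − 1 + 0.42) = 0.42
(¬B ∨ ((A → A) → (A ∧ ¬B))) = max(0.42, 0.42) = 0.42
(B → (¬B ∨ ((A → A) → (A ∧ ¬B)))): min(1, 1 − 0.58 + 0.42) = 0.84
¬(B → (¬B ∨ ((A → A) → (A ∧ ¬B)))): Łukasiewicz ¬ gives 1 − 0.84 = 0.16
(A → ¬(B → (¬B ∨ ((A → A) → (A ∧ ¬B))))): min(1, 1 − 0.83 + 0.16) = 0.33
(A → A): min(1, 1 − 0.83 + 0.83) = 1
(A ∨ B) = max(0.83, 0.58) = 0.83
¬B: Łukasiewicz ¬ gives 1 − 0.58 = 0.42
(B → B): min(1, 1 − 0.58 + 0.58) = 1
(¬B ∧ (B → B)) = min(0.42, 1) = 0.42
((A ∨ B) ∧ (¬B ∧ (B → B))) = min(0.83, 0.42) = 0.42
((A → A) → ((A ∨ B) ∧ (¬B ∧ (B → B)))): min(1, 1 − 1 + 0.42) = 0.42
((A → ¬(B → (¬B ∨ ((A → A) → (A ∧ ¬B))))) ∨ ((A → A) → ((A ∨ B) ∧ (¬B ∧ (B → B))))) = max(0.33, 0.42) = 0.42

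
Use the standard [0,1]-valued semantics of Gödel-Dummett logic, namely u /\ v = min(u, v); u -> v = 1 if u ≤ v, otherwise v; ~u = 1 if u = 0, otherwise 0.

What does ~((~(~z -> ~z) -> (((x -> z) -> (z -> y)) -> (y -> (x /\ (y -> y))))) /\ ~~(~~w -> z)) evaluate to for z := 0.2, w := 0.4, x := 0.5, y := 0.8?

~z: Gödel ¬ of 0.2 = 0 (operand ≠ 0)
~z: Gödel ¬ of 0.2 = 0 (operand ≠ 0)
(~z -> ~z): 0 ≤ 0, so result = 1
~(~z -> ~z): Gödel ¬ of 1 = 0 (operand ≠ 0)
(x -> z): 0.5 > 0.2, so result = 0.2
(z -> y): 0.2 ≤ 0.8, so result = 1
((x -> z) -> (z -> y)): 0.2 ≤ 1, so result = 1
(y -> y): 0.8 ≤ 0.8, so result = 1
(x /\ (y -> y)) = min(0.5, 1) = 0.5
(y -> (x /\ (y -> y))): 0.8 > 0.5, so result = 0.5
(((x -> z) -> (z -> y)) -> (y -> (x /\ (y -> y)))): 1 > 0.5, so result = 0.5
(~(~z -> ~z) -> (((x -> z) -> (z -> y)) -> (y -> (x /\ (y -> y))))): 0 ≤ 0.5, so result = 1
~w: Gödel ¬ of 0.4 = 0 (operand ≠ 0)
~~w: Gödel ¬ of 0 = 1 (operand is 0)
(~~w -> z): 1 > 0.2, so result = 0.2
~(~~w -> z): Gödel ¬ of 0.2 = 0 (operand ≠ 0)
~~(~~w -> z): Gödel ¬ of 0 = 1 (operand is 0)
((~(~z -> ~z) -> (((x -> z) -> (z -> y)) -> (y -> (x /\ (y -> y))))) /\ ~~(~~w -> z)) = min(1, 1) = 1
~((~(~z -> ~z) -> (((x -> z) -> (z -> y)) -> (y -> (x /\ (y -> y))))) /\ ~~(~~w -> z)): Gödel ¬ of 1 = 0 (operand ≠ 0)

0.00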